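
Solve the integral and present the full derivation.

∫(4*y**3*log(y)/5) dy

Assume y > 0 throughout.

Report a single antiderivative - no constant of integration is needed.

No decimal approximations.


Step 1. Integrate ∫(4*y**3*log(y)/5) dy by parts with u = log(y), dv = (4*y**3/5) dy, so v = y**4/5 [assuming y > 0]: now y**4*log(y)/5 + ∫(-y**3/5) dy.
Step 2. Evaluate the standard form: now y**4*log(y)/5 - y**4/20.
Answer: y**4*log(y)/5 - y**4/20.


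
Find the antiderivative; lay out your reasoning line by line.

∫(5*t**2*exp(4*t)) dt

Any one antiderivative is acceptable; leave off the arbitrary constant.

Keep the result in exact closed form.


Step 1. Integrate ∫(5*t**2*exp(4*t)) dt by parts with u = t**2, dv = (5*exp(4*t)) dt, so v = 5*exp(4*t)/4: now 5*t**2*exp(4*t)/4 + ∫(-5*t*exp(4*t)/2) dt.
Step 2. Integrate ∫(-5*t*exp(4*t)/2) dt by parts with u = t, dv = (-5*exp(4*t)/2) dt, so v = -5*exp(4*t)/8: now 5*t**2*exp(4*t)/4 - 5*t*exp(4*t)/8 + ∫(5*exp(4*t)/8) dt.
Step 3. Evaluate the standard form: now 5*t**2*exp(4*t)/4 - 5*t*exp(4*t)/8 + 5*exp(4*t)/32.
Answer: 5*t**2*exp(4*t)/4 - 5*t*exp(4*t)/8 + 5*exp(4*t)/32.


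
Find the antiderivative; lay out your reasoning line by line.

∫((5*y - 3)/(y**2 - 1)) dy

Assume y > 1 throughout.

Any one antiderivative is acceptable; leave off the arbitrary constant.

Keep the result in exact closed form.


Step 1. Decompose ∫((5*y - 3)/(y**2 - 1)) dy by partial fractions, (5*y - 3)/(y**2 - 1) = 4/(y + 1) + 1/(y - 1): now ∫(1/(y - 1)) dy + ∫(4/(y + 1)) dy.
Step 2. Evaluate the standard form [assuming y > -1]: now 4*log(y + 1) + ∫(1/(y - 1)) dy.
Step 3. Evaluate the standard form [assuming y > 1]: now log(y - 1) + 4*log(y + 1).
Answer: log(y - 1) + 4*log(y + 1).


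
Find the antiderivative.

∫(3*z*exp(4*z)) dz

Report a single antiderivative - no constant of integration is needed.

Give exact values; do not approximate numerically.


Answer: 3*z*exp(4*z)/4 - 3*exp(4*z)/16.


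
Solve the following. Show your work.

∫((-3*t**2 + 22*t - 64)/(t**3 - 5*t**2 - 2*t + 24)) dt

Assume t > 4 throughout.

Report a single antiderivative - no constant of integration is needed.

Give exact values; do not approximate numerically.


Step 1. Decompose ∫((-3*t**2 + 22*t - 64)/(t**3 - 5*t**2 - 2*t + 24)) dt by partial fractions, (-3*t**2 + 22*t - 64)/(t**3 - 5*t**2 - 2*t + 24) = -4/(t + 2) + 5/(t - 3) - 4/(t - 4): now ∫(-4/(t - 4)) dt + ∫(5/(t - 3)) dt + ∫(-4/(t + 2)) dt.
Step 2. Evaluate the standard form [assuming t > 4]: now -4*log(t - 4) + ∫(5/(t - 3)) dt + ∫(-4/(t + 2)) dt.
Step 3. Evaluate the standard form [assuming t > 3]: now -4*log(t - 4) + 5*log(t - 3) + ∫(-4/(t + 2)) dt.
Step 4. Evaluate the standard form [assuming t > -2]: now -4*log(t - 4) + 5*log(t - 3) - 4*log(t + 2).
Answer: -4*log(t - 4) + 5*log(t - 3) - 4*log(t + 2).


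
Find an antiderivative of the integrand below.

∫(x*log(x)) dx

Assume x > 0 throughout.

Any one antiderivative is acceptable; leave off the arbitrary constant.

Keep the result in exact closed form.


Answer: x**2*log(x)/2 - x**2/4.


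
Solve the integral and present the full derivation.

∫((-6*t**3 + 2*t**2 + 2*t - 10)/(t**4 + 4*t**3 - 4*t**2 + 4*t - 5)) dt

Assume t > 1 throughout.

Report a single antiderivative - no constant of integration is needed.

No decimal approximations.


Step 1. Decompose ∫((-6*t**3 + 2*t**2 + 2*t - 10)/(t**4 + 4*t**3 - 4*t**2 + 4*t - 5)) dt by partial fractions, (-6*t**3 + 2*t**2 + 2*t - 10)/(t**4 + 4*t**3 - 4*t**2 + 4*t - 5) = 2/(t**2 + 1) - 5/(t + 5) - 1/(t - 1): now ∫(-1/(t - 1)) dt + ∫(-5/(t + 5)) dt + ∫(2/(t**2 + 1)) dt.
Step 2. Evaluate the standard form [assuming t > 1]: now -log(t - 1) + ∫(-5/(t + 5)) dt + ∫(2/(t**2 + 1)) dt.
Step 3. Evaluate the standard form [assuming t > -5]: now -log(t - 1) - 5*log(t + 5) + ∫(2/(t**2 + 1)) dt.
Step 4. Evaluate the standard form: now -log(t - 1) - 5*log(t + 5) + 2*atan(t).
Answer: -log(t - 1) - 5*log(t + 5) + 2*atan(t).


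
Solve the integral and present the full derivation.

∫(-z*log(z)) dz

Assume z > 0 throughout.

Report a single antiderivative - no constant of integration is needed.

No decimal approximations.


Step 1. Integrate ∫(-z*log(z)) dz by parts with u = log(z), dv = (-z) dz, so v = -z**2/2 [assuming z > 0]: now -z**2*log(z)/2 + ∫(z/2) dz.
Step 2. Evaluate the standard form: now -z**2*log(z)/2 + z**2/4.
Answer: -z**2*log(z)/2 + z**2/4.


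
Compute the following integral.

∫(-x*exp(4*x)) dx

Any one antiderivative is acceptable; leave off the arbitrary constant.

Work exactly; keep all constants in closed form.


Answer: -x*exp(4*x)/4 + exp(4*x)/16.


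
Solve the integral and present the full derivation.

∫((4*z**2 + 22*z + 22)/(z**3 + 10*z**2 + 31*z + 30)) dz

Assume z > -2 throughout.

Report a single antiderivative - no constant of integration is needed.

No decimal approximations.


Step 1. Decompose ∫((4*z**2 + 22*z + 22)/(z**3 + 10*z**2 + 31*z + 30)) dz by partial fractions, (4*z**2 + 22*z + 22)/(z**3 + 10*z**2 + 31*z + 30) = 2/(z + 5) + 4/(z + 3) - 2/(z + 2): now ∫(-2/(z + 2)) dz + ∫(4/(z + 3)) dz + ∫(2/(z + 5)) dz.
Step 2. Evaluate the standard form [assuming z > -5]: now 2*log(z + 5) + ∫(-2/(z + 2)) dz + ∫(4/(z + 3)) dz.
Step 3. Evaluate the standard form [assuming z > -3]: now 4*log(z + 3) + 2*log(z + 5) + ∫(-2/(z + 2)) dz.
Step 4. Evaluate the standard form [assuming z > -2]: now -2*log(z + 2) + 4*log(z + 3) + 2*log(z + 5).
Answer: -2*log(z + 2) + 4*log(z + 3) + 2*log(z + 5).


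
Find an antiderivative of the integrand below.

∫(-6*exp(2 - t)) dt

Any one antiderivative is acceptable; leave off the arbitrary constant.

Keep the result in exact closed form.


Answer: 6*exp(2 - t).


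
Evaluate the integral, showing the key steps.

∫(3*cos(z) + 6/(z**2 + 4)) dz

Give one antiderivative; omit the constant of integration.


Step 1. Rewrite: now ∫(6/(z**2 + 4)) dz + ∫(3*cos(z)) dz.
Step 2. Evaluate the standard form: now 3*sin(z) + ∫(6/(z**2 + 4)) dz.
Step 3. Evaluate the standard form: now 3*sin(z) + 3*atan(z/2).
Answer: 3*sin(z) + 3*atan(z/2).


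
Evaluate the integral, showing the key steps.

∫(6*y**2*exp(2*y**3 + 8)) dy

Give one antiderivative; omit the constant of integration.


Step 1. Substitute u = y**3 + 4, turning ∫(6*y**2*exp(2*y**3 + 8)) dy into ∫(2*exp(2*u)) du: now ∫(2*exp(2*u)) du.
Step 2. Evaluate the standard form: now exp(2*u).
Step 3. Substitute back u = y**3 + 4: now exp(2*y**3 + 8).
Answer: exp(2*y**3 + 8).


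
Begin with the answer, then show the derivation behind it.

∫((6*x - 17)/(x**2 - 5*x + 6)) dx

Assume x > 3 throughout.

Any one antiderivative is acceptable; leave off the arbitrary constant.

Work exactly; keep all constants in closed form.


The answer is log(x - 3) + 5*log(x - 2).
Step 1. Decompose ∫((6*x - 17)/(x**2 - 5*x + 6)) dx by partial fractions, (6*x - 17)/(x**2 - 5*x + 6) = 5/(x - 2) + 1/(x - 3): now ∫(1/(x - 3)) dx + ∫(5/(x - 2)) dx.
Step 2. Evaluate the standard form [assuming x > 3]: now log(x - 3) + ∫(5/(x - 2)) dx.
Step 3. Evaluate the standard form [assuming x > 2]: now log(x - 3) + 5*log(x - 2).
Answer: log(x - 3) + 5*log(x - 2).


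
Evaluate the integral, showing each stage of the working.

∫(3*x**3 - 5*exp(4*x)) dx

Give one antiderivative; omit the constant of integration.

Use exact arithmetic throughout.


Step 1. Rewrite: now ∫(3*x**3) dx + ∫(-5*exp(4*x)) dx.
Step 2. Evaluate the standard form: now -5*exp(4*x)/4 + ∫(3*x**3) dx.
Step 3. Evaluate the standard form: now 3*x**4/4 - 5*exp(4*x)/4.
Answer: 3*x**4/4 - 5*exp(4*x)/4.


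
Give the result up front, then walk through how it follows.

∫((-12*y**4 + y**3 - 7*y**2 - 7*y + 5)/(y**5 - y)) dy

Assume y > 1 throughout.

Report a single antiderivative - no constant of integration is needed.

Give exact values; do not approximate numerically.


The answer is -5*log(y) - 5*log(y - 1) - 2*log(y + 1) + 4*atan(y).
Step 1. Decompose ∫((-12*y**4 + y**3 - 7*y**2 - 7*y + 5)/(y**5 - y)) dy by partial fractions, (-12*y**4 + y**3 - 7*y**2 - 7*y + 5)/(y**5 - y) = 4/(y**2 + 1) - 2/(y + 1) - 5/(y - 1) - 5/y: now ∫(-5/y) dy + ∫(-5/(y - 1)) dy + ∫(-2/(y + 1)) dy + ∫(4/(y**2 + 1)) dy.
Step 2. Evaluate the standard form [assuming y > -1]: now -2*log(y + 1) + ∫(-5/y) dy + ∫(-5/(y - 1)) dy + ∫(4/(y**2 + 1)) dy.
Step 3. Evaluate the standard form [assuming y > 1]: now -5*log(y - 1) - 2*log(y + 1) + ∫(-5/y) dy + ∫(4/(y**2 + 1)) dy.
Step 4. Evaluate the standard form [assuming y > 0]: now -5*log(y) - 5*log(y - 1) - 2*log(y + 1) + ∫(4/(y**2 + 1)) dy.
Step 5. Evaluate the standard form: now -5*log(y) - 5*log(y - 1) - 2*log(y + 1) + 4*atan(y).
Answer: -5*log(y) - 5*log(y - 1) - 2*log(y + 1) + 4*atan(y).


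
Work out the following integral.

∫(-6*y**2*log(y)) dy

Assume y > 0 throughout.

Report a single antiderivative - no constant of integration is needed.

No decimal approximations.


Answer: -2*y**3*log(y) + 2*y**3/3.


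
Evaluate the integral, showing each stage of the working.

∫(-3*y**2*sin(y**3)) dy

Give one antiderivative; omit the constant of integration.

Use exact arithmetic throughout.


Step 1. Substitute u = y**3, turning ∫(-3*y**2*sin(y**3)) dy into ∫(-sin(u)) du: now ∫(-sin(u)) du.
Step 2. Evaluate the standard form: now cos(u).
Step 3. Substitute back u = y**3: now cos(y**3).
Answer: cos(y**3).


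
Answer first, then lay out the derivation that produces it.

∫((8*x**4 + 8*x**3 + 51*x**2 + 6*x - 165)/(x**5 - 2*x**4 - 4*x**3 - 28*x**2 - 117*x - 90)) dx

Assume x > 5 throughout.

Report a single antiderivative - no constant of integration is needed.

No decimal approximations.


The answer is 5*log(x - 5) + 2*log(x + 1) + log(x + 2) + atan(x/3).
Step 1. Decompose ∫((8*x**4 + 8*x**3 + 51*x**2 + 6*x - 165)/(x**5 - 2*x**4 - 4*x**3 - 28*x**2 - 117*x - 90)) dx by partial fractions, (8*x**4 + 8*x**3 + 51*x**2 + 6*x - 165)/(x**5 - 2*x**4 - 4*x**3 - 28*x**2 - 117*x - 90) = 3/(x**2 + 9) + 1/(x + 2) + 2/(x + 1) + 5/(x - 5): now ∫(5/(x - 5)) dx + ∫(2/(x + 1)) dx + ∫(1/(x + 2)) dx + ∫(3/(x**2 + 9)) dx.
Step 2. Evaluate the standard form [assuming x > -2]: now log(x + 2) + ∫(5/(x - 5)) dx + ∫(2/(x + 1)) dx + ∫(3/(x**2 + 9)) dx.
Step 3. Evaluate the standard form [assuming x > -1]: now 2*log(x + 1) + log(x + 2) + ∫(5/(x - 5)) dx + ∫(3/(x**2 + 9)) dx.
Step 4. Evaluate the standard form [assuming x > 5]: now 5*log(x - 5) + 2*log(x + 1) + log(x + 2) + ∫(3/(x**2 + 9)) dx.
Step 5. Evaluate the standard form: now 5*log(x - 5) + 2*log(x + 1) + log(x + 2) + atan(x/3).
Answer: 5*log(x - 5) + 2*log(x + 1) + log(x + 2) + atan(x/3).


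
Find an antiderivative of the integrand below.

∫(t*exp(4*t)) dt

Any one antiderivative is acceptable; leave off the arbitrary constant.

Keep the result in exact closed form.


Answer: t*exp(4*t)/4 - exp(4*t)/16.


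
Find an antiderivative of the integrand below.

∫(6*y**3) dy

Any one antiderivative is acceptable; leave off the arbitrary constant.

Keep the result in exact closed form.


Answer: 3*y**4/2.


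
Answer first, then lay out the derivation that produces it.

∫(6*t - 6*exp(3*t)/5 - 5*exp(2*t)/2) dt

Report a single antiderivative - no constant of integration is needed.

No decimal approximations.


The answer is 3*t**2 - 2*exp(3*t)/5 - 5*exp(2*t)/4.
Step 1. Rewrite: now ∫(6*t) dt + ∫(-5*exp(2*t)/2) dt + ∫(-6*exp(3*t)/5) dt.
Step 2. Evaluate the standard form: now 3*t**2 + ∫(-5*exp(2*t)/2) dt + ∫(-6*exp(3*t)/5) dt.
Step 3. Evaluate the standard form: now 3*t**2 - 2*exp(3*t)/5 + ∫(-5*exp(2*t)/2) dt.
Step 4. Evaluate the standard form: now 3*t**2 - 2*exp(3*t)/5 - 5*exp(2*t)/4.
Answer: 3*t**2 - 2*exp(3*t)/5 - 5*exp(2*t)/4.


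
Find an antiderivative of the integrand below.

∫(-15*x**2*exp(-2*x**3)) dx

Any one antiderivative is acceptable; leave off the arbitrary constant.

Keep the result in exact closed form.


Answer: 5*exp(-2*x**3)/2.


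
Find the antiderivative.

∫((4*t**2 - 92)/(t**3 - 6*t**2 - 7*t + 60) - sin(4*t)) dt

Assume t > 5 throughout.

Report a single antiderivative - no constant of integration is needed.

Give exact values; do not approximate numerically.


Answer: log(t - 5) + 4*log(t - 4) - log(t + 3) + cos(4*t)/4.


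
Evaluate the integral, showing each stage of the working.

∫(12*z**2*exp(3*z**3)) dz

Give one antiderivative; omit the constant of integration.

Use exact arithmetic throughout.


Step 1. Substitute u = z**3, turning ∫(12*z**2*exp(3*z**3)) dz into ∫(4*exp(3*u)) du: now ∫(4*exp(3*u)) du.
Step 2. Evaluate the standard form: now 4*exp(3*u)/3.
Step 3. Substitute back u = z**3: now 4*exp(3*z**3)/3.
Answer: 4*exp(3*z**3)/3.


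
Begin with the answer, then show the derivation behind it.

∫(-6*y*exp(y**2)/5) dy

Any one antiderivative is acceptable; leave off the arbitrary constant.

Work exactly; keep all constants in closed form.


The answer is -3*exp(y**2)/5.
Step 1. Substitute u = y**2, turning ∫(-6*y*exp(y**2)/5) dy into ∫(-3*exp(u)/5) du: now ∫(-3*exp(u)/5) du.
Step 2. Evaluate the standard form: now -3*exp(u)/5.
Step 3. Substitute back u = y**2: now -3*exp(y**2)/5.
Answer: -3*exp(y**2)/5.


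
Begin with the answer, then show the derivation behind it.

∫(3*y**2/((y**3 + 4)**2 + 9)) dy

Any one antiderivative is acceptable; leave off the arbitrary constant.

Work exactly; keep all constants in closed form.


The answer is atan(y**3/3 + 4/3)/3.
Step 1. Substitute u = y**3 + 4, turning ∫(3*y**2/((y**3 + 4)**2 + 9)) dy into ∫(1/(u**2 + 9)) du: now ∫(1/(u**2 + 9)) du.
Step 2. Evaluate the standard form: now atan(u/3)/3.
Step 3. Substitute back u = y**3 + 4: now atan(y**3/3 + 4/3)/3.
Answer: atan(y**3/3 + 4/3)/3.


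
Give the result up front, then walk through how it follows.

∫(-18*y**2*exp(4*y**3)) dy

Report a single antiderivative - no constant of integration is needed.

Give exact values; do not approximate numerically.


The answer is -3*exp(4*y**3)/2.
Step 1. Substitute u = y**3, turning ∫(-18*y**2*exp(4*y**3)) dy into ∫(-6*exp(4*u)) du: now ∫(-6*exp(4*u)) du.
Step 2. Evaluate the standard form: now -3*exp(4*u)/2.
Step 3. Substitute back u = y**3: now -3*exp(4*y**3)/2.
Answer: -3*exp(4*y**3)/2.


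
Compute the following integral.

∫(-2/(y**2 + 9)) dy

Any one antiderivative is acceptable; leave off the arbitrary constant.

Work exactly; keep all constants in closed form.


Answer: -2*atan(y/3)/3.


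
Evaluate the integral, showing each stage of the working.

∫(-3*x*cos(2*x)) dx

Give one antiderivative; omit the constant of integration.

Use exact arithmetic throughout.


Step 1. Integrate ∫(-3*x*cos(2*x)) dx by parts with u = x, dv = (-3*cos(2*x)) dx, so v = -3*sin(2*x)/2: now -3*x*sin(2*x)/2 + ∫(3*sin(2*x)/2) dx.
Step 2. Evaluate the standard form: now -3*x*sin(2*x)/2 - 3*cos(2*x)/4.
Answer: -3*x*sin(2*x)/2 - 3*cos(2*x)/4.


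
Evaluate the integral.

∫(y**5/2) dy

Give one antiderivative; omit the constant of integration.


Answer: y**6/12.


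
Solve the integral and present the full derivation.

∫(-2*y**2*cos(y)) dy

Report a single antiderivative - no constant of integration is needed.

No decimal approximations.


Step 1. Integrate ∫(-2*y**2*cos(y)) dy by parts with u = y**2, dv = (-2*cos(y)) dy, so v = -2*sin(y): now -2*y**2*sin(y) + ∫(4*y*sin(y)) dy.
Step 2. Integrate ∫(4*y*sin(y)) dy by parts with u = y, dv = (4*sin(y)) dy, so v = -4*cos(y): now -2*y**2*sin(y) - 4*y*cos(y) + ∫(4*cos(y)) dy.
Step 3. Evaluate the standard form: now -2*y**2*sin(y) - 4*y*cos(y) + 4*sin(y).
Answer: -2*y**2*sin(y) - 4*y*cos(y) + 4*sin(y).


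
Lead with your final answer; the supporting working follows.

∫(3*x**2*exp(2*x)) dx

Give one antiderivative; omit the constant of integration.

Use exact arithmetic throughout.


The answer is 3*x**2*exp(2*x)/2 - 3*x*exp(2*x)/2 + 3*exp(2*x)/4.
Step 1. Integrate ∫(3*x**2*exp(2*x)) dx by parts with u = x**2, dv = (3*exp(2*x)) dx, so v = 3*exp(2*x)/2: now 3*x**2*exp(2*x)/2 + ∫(-3*x*exp(2*x)) dx.
Step 2. Integrate ∫(-3*x*exp(2*x)) dx by parts with u = x, dv = (-3*exp(2*x)) dx, so v = -3*exp(2*x)/2: now 3*x**2*exp(2*x)/2 - 3*x*exp(2*x)/2 + ∫(3*exp(2*x)/2) dx.
Step 3. Evaluate the standard form: now 3*x**2*exp(2*x)/2 - 3*x*exp(2*x)/2 + 3*exp(2*x)/4.
Answer: 3*x**2*exp(2*x)/2 - 3*x*exp(2*x)/2 + 3*exp(2*x)/4.


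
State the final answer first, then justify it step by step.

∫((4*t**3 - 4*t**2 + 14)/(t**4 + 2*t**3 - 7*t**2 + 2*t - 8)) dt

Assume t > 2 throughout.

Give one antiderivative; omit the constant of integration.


The answer is log(t - 2) + 3*log(t + 4) - 2*atan(t).
Step 1. Decompose ∫((4*t**3 - 4*t**2 + 14)/(t**4 + 2*t**3 - 7*t**2 + 2*t - 8)) dt by partial fractions, (4*t**3 - 4*t**2 + 14)/(t**4 + 2*t**3 - 7*t**2 + 2*t - 8) = -2/(t**2 + 1) + 3/(t + 4) + 1/(t - 2): now ∫(1/(t - 2)) dt + ∫(3/(t + 4)) dt + ∫(-2/(t**2 + 1)) dt.
Step 2. Evaluate the standard form [assuming t > -4]: now 3*log(t + 4) + ∫(1/(t - 2)) dt + ∫(-2/(t**2 + 1)) dt.
Step 3. Evaluate the standard form [assuming t > 2]: now log(t - 2) + 3*log(t + 4) + ∫(-2/(t**2 + 1)) dt.
Step 4. Evaluate the standard form: now log(t - 2) + 3*log(t + 4) - 2*atan(t).
Answer: log(t - 2) + 3*log(t + 4) - 2*atan(t).


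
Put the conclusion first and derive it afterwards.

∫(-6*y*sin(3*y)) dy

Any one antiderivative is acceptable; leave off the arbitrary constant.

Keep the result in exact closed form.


The answer is 2*y*cos(3*y) - 2*sin(3*y)/3.
Step 1. Integrate ∫(-6*y*sin(3*y)) dy by parts with u = y, dv = (-6*sin(3*y)) dy, so v = 2*cos(3*y): now 2*y*cos(3*y) + ∫(-2*cos(3*y)) dy.
Step 2. Evaluate the standard form: now 2*y*cos(3*y) - 2*sin(3*y)/3.
Answer: 2*y*cos(3*y) - 2*sin(3*y)/3.


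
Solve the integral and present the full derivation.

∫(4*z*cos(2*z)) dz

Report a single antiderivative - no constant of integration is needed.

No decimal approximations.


Step 1. Integrate ∫(4*z*cos(2*z)) dz by parts with u = z, dv = (4*cos(2*z)) dz, so v = 2*sin(2*z): now 2*z*sin(2*z) + ∫(-2*sin(2*z)) dz.
Step 2. Evaluate the standard form: now 2*z*sin(2*z) + cos(2*z).
Answer: 2*z*sin(2*z) + cos(2*z).


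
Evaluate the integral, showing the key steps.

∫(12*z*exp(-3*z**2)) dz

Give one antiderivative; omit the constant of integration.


Step 1. Substitute u = z**2, turning ∫(12*z*exp(-3*z**2)) dz into ∫(6*exp(-3*u)) du: now ∫(6*exp(-3*u)) du.
Step 2. Evaluate the standard form: now -2*exp(-3*u).
Step 3. Substitute back u = z**2: now -2*exp(-3*z**2).
Answer: -2*exp(-3*z**2).


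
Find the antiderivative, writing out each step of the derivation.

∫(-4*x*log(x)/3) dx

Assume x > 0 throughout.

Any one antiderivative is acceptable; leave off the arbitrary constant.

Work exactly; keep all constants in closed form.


Step 1. Integrate ∫(-4*x*log(x)/3) dx by parts with u = log(x), dv = (-4*x/3) dx, so v = -2*x**2/3 [assuming x > 0]: now -2*x**2*log(x)/3 + ∫(2*x/3) dx.
Step 2. Evaluate the standard form: now -2*x**2*log(x)/3 + x**2/3.
Answer: -2*x**2*log(x)/3 + x**2/3.


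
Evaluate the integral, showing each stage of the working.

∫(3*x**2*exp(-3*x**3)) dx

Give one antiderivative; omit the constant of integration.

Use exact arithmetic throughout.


Step 1. Substitute u = x**3, turning ∫(3*x**2*exp(-3*x**3)) dx into ∫(exp(-3*u)) du: now ∫(exp(-3*u)) du.
Step 2. Evaluate the standard form: now -exp(-3*u)/3.
Step 3. Substitute back u = x**3: now -exp(-3*x**3)/3.
Answer: -exp(-3*x**3)/3.


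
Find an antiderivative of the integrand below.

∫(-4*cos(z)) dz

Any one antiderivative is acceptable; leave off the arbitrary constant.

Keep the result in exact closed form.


Answer: -4*sin(z).


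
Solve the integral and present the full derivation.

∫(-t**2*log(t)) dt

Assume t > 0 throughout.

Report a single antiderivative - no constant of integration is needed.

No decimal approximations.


Step 1. Integrate ∫(-t**2*log(t)) dt by parts with u = log(t), dv = (-t**2) dt, so v = -t**3/3 [assuming t > 0]: now -t**3*log(t)/3 + ∫(t**2/3) dt.
Step 2. Evaluate the standard form: now -t**3*log(t)/3 + t**3/9.
Answer: -t**3*log(t)/3 + t**3/9.


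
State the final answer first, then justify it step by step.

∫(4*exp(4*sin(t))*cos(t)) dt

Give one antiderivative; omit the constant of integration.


The answer is exp(4*sin(t)).
Step 1. Substitute u = sin(t), turning ∫(4*exp(4*sin(t))*cos(t)) dt into ∫(4*exp(4*u)) du: now ∫(4*exp(4*u)) du.
Step 2. Evaluate the standard form: now exp(4*u).
Step 3. Substitute back u = sin(t): now exp(4*sin(t)).
Answer: exp(4*sin(t)).


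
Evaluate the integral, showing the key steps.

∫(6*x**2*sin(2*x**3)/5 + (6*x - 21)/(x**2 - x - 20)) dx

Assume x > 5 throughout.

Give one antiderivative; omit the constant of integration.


Step 1. Rewrite: now ∫(6*x**2*sin(2*x**3)/5) dx + ∫((6*x - 21)/(x**2 - x - 20)) dx.
Step 2. Substitute u = x**3, turning ∫(6*x**2*sin(2*x**3)/5) dx into ∫(2*sin(2*u)/5) du: now ∫((6*x - 21)/(x**2 - x - 20)) dx + ∫(2*sin(2*u)/5) du.
Step 3. Evaluate the standard form: now -cos(2*u)/5 + ∫((6*x - 21)/(x**2 - x - 20)) dx.
Step 4. Substitute back u = x**3: now -cos(2*x**3)/5 + ∫((6*x - 21)/(x**2 - x - 20)) dx.
Step 5. Decompose ∫((6*x - 21)/(x**2 - x - 20)) dx by partial fractions, (6*x - 21)/(x**2 - x - 20) = 5/(x + 4) + 1/(x - 5): now -cos(2*x**3)/5 + ∫(1/(x - 5)) dx + ∫(5/(x + 4)) dx.
Step 6. Evaluate the standard form [assuming x > -4]: now 5*log(x + 4) - cos(2*x**3)/5 + ∫(1/(x - 5)) dx.
Step 7. Evaluate the standard form [assuming x > 5]: now log(x - 5) + 5*log(x + 4) - cos(2*x**3)/5.
Answer: log(x - 5) + 5*log(x + 4) - cos(2*x**3)/5.


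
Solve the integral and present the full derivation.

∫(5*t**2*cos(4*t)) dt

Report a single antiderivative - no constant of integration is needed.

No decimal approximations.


Step 1. Integrate ∫(5*t**2*cos(4*t)) dt by parts with u = t**2, dv = (5*cos(4*t)) dt, so v = 5*sin(4*t)/4: now 5*t**2*sin(4*t)/4 + ∫(-5*t*sin(4*t)/2) dt.
Step 2. Integrate ∫(-5*t*sin(4*t)/2) dt by parts with u = t, dv = (-5*sin(4*t)/2) dt, so v = 5*cos(4*t)/8: now 5*t**2*sin(4*t)/4 + 5*t*cos(4*t)/8 + ∫(-5*cos(4*t)/8) dt.
Step 3. Evaluate the standard form: now 5*t**2*sin(4*t)/4 + 5*t*cos(4*t)/8 - 5*sin(4*t)/32.
Answer: 5*t**2*sin(4*t)/4 + 5*t*cos(4*t)/8 - 5*sin(4*t)/32.


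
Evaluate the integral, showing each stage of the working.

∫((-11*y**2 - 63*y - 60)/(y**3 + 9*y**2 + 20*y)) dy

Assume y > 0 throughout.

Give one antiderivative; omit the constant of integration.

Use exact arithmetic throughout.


Step 1. Decompose ∫((-11*y**2 - 63*y - 60)/(y**3 + 9*y**2 + 20*y)) dy by partial fractions, (-11*y**2 - 63*y - 60)/(y**3 + 9*y**2 + 20*y) = -4/(y + 5) - 4/(y + 4) - 3/y: now ∫(-3/y) dy + ∫(-4/(y + 4)) dy + ∫(-4/(y + 5)) dy.
Step 2. Evaluate the standard form [assuming y > 0]: now -3*log(y) + ∫(-4/(y + 4)) dy + ∫(-4/(y + 5)) dy.
Step 3. Evaluate the standard form [assuming y > -4]: now -3*log(y) - 4*log(y + 4) + ∫(-4/(y + 5)) dy.
Step 4. Evaluate the standard form [assuming y > -5]: now -3*log(y) - 4*log(y + 4) - 4*log(y + 5).
Answer: -3*log(y) - 4*log(y + 4) - 4*log(y + 5).


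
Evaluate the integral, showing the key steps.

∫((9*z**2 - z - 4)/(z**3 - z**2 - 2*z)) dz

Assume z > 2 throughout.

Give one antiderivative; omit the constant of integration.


Step 1. Decompose ∫((9*z**2 - z - 4)/(z**3 - z**2 - 2*z)) dz by partial fractions, (9*z**2 - z - 4)/(z**3 - z**2 - 2*z) = 2/(z + 1) + 5/(z - 2) + 2/z: now ∫(2/z) dz + ∫(5/(z - 2)) dz + ∫(2/(z + 1)) dz.
Step 2. Evaluate the standard form [assuming z > 0]: now 2*log(z) + ∫(5/(z - 2)) dz + ∫(2/(z + 1)) dz.
Step 3. Evaluate the standard form [assuming z > -1]: now 2*log(z) + 2*log(z + 1) + ∫(5/(z - 2)) dz.
Step 4. Evaluate the standard form [assuming z > 2]: now 2*log(z) + 5*log(z - 2) + 2*log(z + 1).
Answer: 2*log(z) + 5*log(z - 2) + 2*log(z + 1).


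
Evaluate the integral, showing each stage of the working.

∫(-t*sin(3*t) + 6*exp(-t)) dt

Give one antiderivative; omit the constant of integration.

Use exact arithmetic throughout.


Step 1. Rewrite: now ∫(-t*sin(3*t)) dt + ∫(6*exp(-t)) dt.
Step 2. Evaluate the standard form: now ∫(-t*sin(3*t)) dt - 6*exp(-t).
Step 3. Integrate ∫(-t*sin(3*t)) dt by parts with u = t, dv = (-sin(3*t)) dt, so v = cos(3*t)/3: now t*cos(3*t)/3 + ∫(-cos(3*t)/3) dt - 6*exp(-t).
Step 4. Evaluate the standard form: now t*cos(3*t)/3 - sin(3*t)/9 - 6*exp(-t).
Answer: t*cos(3*t)/3 - sin(3*t)/9 - 6*exp(-t).


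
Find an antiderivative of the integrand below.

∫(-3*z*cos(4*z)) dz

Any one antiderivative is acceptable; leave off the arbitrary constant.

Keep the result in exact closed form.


Answer: -3*z*sin(4*z)/4 - 3*cos(4*z)/16.


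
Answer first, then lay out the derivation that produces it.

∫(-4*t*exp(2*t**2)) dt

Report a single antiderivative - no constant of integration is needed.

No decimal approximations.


The answer is -exp(2*t**2).
Step 1. Substitute u = t**2, turning ∫(-4*t*exp(2*t**2)) dt into ∫(-2*exp(2*u)) du: now ∫(-2*exp(2*u)) du.
Step 2. Evaluate the standard form: now -exp(2*u).
Step 3. Substitute back u = t**2: now -exp(2*t**2).
Answer: -exp(2*t**2).


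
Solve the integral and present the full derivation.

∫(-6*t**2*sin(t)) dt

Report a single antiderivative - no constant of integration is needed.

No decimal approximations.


Step 1. Integrate ∫(-6*t**2*sin(t)) dt by parts with u = t**2, dv = (-6*sin(t)) dt, so v = 6*cos(t): now 6*t**2*cos(t) + ∫(-12*t*cos(t)) dt.
Step 2. Integrate ∫(-12*t*cos(t)) dt by parts with u = t, dv = (-12*cos(t)) dt, so v = -12*sin(t): now 6*t**2*cos(t) - 12*t*sin(t) + ∫(12*sin(t)) dt.
Step 3. Evaluate the standard form: now 6*t**2*cos(t) - 12*t*sin(t) - 12*cos(t).
Answer: 6*t**2*cos(t) - 12*t*sin(t) - 12*cos(t).


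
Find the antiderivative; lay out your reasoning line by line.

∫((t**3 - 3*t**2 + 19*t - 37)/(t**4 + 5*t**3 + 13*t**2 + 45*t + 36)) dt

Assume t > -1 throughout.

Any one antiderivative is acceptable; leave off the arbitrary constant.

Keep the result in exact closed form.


Step 1. Decompose ∫((t**3 - 3*t**2 + 19*t - 37)/(t**4 + 5*t**3 + 13*t**2 + 45*t + 36)) dt by partial fractions, (t**3 - 3*t**2 + 19*t - 37)/(t**4 + 5*t**3 + 13*t**2 + 45*t + 36) = 2/(t**2 + 9) + 3/(t + 4) - 2/(t + 1): now ∫(-2/(t + 1)) dt + ∫(3/(t + 4)) dt + ∫(2/(t**2 + 9)) dt.
Step 2. Evaluate the standard form [assuming t > -4]: now 3*log(t + 4) + ∫(-2/(t + 1)) dt + ∫(2/(t**2 + 9)) dt.
Step 3. Evaluate the standard form [assuming t > -1]: now -2*log(t + 1) + 3*log(t + 4) + ∫(2/(t**2 + 9)) dt.
Step 4. Evaluate the standard form: now -2*log(t + 1) + 3*log(t + 4) + 2*atan(t/3)/3.
Answer: -2*log(t + 1) + 3*log(t + 4) + 2*atan(t/3)/3.


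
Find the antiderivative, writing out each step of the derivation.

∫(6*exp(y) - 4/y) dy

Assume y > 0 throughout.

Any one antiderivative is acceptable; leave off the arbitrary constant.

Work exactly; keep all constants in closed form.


Step 1. Rewrite: now ∫(-4/y) dy + ∫(6*exp(y)) dy.
Step 2. Evaluate the standard form: now 6*exp(y) + ∫(-4/y) dy.
Step 3. Evaluate the standard form [assuming y > 0]: now 6*exp(y) - 4*log(y).
Answer: 6*exp(y) - 4*log(y).


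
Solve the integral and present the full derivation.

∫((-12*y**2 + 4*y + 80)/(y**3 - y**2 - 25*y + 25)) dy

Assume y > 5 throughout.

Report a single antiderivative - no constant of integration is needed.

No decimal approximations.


Step 1. Decompose ∫((-12*y**2 + 4*y + 80)/(y**3 - y**2 - 25*y + 25)) dy by partial fractions, (-12*y**2 + 4*y + 80)/(y**3 - y**2 - 25*y + 25) = -4/(y + 5) - 3/(y - 1) - 5/(y - 5): now ∫(-5/(y - 5)) dy + ∫(-3/(y - 1)) dy + ∫(-4/(y + 5)) dy.
Step 2. Evaluate the standard form [assuming y > -5]: now -4*log(y + 5) + ∫(-5/(y - 5)) dy + ∫(-3/(y - 1)) dy.
Step 3. Evaluate the standard form [assuming y > 5]: now -5*log(y - 5) - 4*log(y + 5) + ∫(-3/(y - 1)) dy.
Step 4. Evaluate the standard form [assuming y > 1]: now -5*log(y - 5) - 3*log(y - 1) - 4*log(y + 5).
Answer: -5*log(y - 5) - 3*log(y - 1) - 4*log(y + 5).


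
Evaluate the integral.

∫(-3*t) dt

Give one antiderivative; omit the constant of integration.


Answer: -3*t**2/2.


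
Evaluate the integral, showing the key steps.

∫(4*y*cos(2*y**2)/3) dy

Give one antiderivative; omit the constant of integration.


Step 1. Substitute u = y**2, turning ∫(4*y*cos(2*y**2)/3) dy into ∫(2*cos(2*u)/3) du: now ∫(2*cos(2*u)/3) du.
Step 2. Evaluate the standard form: now sin(2*u)/3.
Step 3. Substitute back u = y**2: now sin(2*y**2)/3.
Answer: sin(2*y**2)/3.


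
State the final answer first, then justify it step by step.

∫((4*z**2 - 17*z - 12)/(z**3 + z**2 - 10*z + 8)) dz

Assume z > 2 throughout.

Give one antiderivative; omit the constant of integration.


The answer is -5*log(z - 2) + 5*log(z - 1) + 4*log(z + 4).
Step 1. Decompose ∫((4*z**2 - 17*z - 12)/(z**3 + z**2 - 10*z + 8)) dz by partial fractions, (4*z**2 - 17*z - 12)/(z**3 + z**2 - 10*z + 8) = 4/(z + 4) + 5/(z - 1) - 5/(z - 2): now ∫(-5/(z - 2)) dz + ∫(5/(z - 1)) dz + ∫(4/(z + 4)) dz.
Step 2. Evaluate the standard form [assuming z > 1]: now 5*log(z - 1) + ∫(-5/(z - 2)) dz + ∫(4/(z + 4)) dz.
Step 3. Evaluate the standard form [assuming z > 2]: now -5*log(z - 2) + 5*log(z - 1) + ∫(4/(z + 4)) dz.
Step 4. Evaluate the standard form [assuming z > -4]: now -5*log(z - 2) + 5*log(z - 1) + 4*log(z + 4).
Answer: -5*log(z - 2) + 5*log(z - 1) + 4*log(z + 4).


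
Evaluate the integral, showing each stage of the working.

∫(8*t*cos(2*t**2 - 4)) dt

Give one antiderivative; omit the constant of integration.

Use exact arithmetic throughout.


Step 1. Substitute u = t**2 - 2, turning ∫(8*t*cos(2*t**2 - 4)) dt into ∫(4*cos(2*u)) du: now ∫(4*cos(2*u)) du.
Step 2. Evaluate the standard form: now 2*sin(2*u).
Step 3. Substitute back u = t**2 - 2: now 2*sin(2*t**2 - 4).
Answer: 2*sin(2*t**2 - 4).


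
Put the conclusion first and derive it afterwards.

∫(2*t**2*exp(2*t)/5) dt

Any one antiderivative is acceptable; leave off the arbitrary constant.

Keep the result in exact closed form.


The answer is t**2*exp(2*t)/5 - t*exp(2*t)/5 + exp(2*t)/10.
Step 1. Integrate ∫(2*t**2*exp(2*t)/5) dt by parts with u = t**2, dv = (2*exp(2*t)/5) dt, so v = exp(2*t)/5: now t**2*exp(2*t)/5 + ∫(-2*t*exp(2*t)/5) dt.
Step 2. Integrate ∫(-2*t*exp(2*t)/5) dt by parts with u = t, dv = (-2*exp(2*t)/5) dt, so v = -exp(2*t)/5: now t**2*exp(2*t)/5 - t*exp(2*t)/5 + ∫(exp(2*t)/5) dt.
Step 3. Evaluate the standard form: now t**2*exp(2*t)/5 - t*exp(2*t)/5 + exp(2*t)/10.
Answer: t**2*exp(2*t)/5 - t*exp(2*t)/5 + exp(2*t)/10.


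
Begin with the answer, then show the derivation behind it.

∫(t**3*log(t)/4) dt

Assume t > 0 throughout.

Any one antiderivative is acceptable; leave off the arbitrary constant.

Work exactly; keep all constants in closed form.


The answer is t**4*log(t)/16 - t**4/64.
Step 1. Integrate ∫(t**3*log(t)/4) dt by parts with u = log(t), dv = (t**3/4) dt, so v = t**4/16 [assuming t > 0]: now t**4*log(t)/16 + ∫(-t**3/16) dt.
Step 2. Evaluate the standard form: now t**4*log(t)/16 - t**4/64.
Answer: t**4*log(t)/16 - t**4/64.


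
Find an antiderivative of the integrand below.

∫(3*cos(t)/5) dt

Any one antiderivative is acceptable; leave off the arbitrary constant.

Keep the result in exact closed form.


Answer: 3*sin(t)/5.


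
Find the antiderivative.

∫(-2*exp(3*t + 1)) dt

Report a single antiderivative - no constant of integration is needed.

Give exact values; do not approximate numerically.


Answer: -2*exp(3*t + 1)/3.


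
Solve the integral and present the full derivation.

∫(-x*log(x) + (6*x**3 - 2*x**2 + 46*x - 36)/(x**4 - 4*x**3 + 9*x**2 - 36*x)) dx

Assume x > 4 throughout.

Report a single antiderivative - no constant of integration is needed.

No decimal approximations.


Step 1. Rewrite: now ∫(-x*log(x)) dx + ∫((6*x**3 - 2*x**2 + 46*x - 36)/(x**4 - 4*x**3 + 9*x**2 - 36*x)) dx.
Step 2. Decompose ∫((6*x**3 - 2*x**2 + 46*x - 36)/(x**4 - 4*x**3 + 9*x**2 - 36*x)) dx by partial fractions, (6*x**3 - 2*x**2 + 46*x - 36)/(x**4 - 4*x**3 + 9*x**2 - 36*x) = 2/(x**2 + 9) + 5/(x - 4) + 1/x: now ∫(1/x) dx + ∫(-x*log(x)) dx + ∫(5/(x - 4)) dx + ∫(2/(x**2 + 9)) dx.
Step 3. Evaluate the standard form [assuming x > 0]: now log(x) + ∫(-x*log(x)) dx + ∫(5/(x - 4)) dx + ∫(2/(x**2 + 9)) dx.
Step 4. Evaluate the standard form [assuming x > 4]: now log(x) + 5*log(x - 4) + ∫(-x*log(x)) dx + ∫(2/(x**2 + 9)) dx.
Step 5. Evaluate the standard form: now log(x) + 5*log(x - 4) + 2*atan(x/3)/3 + ∫(-x*log(x)) dx.
Step 6. Integrate ∫(-x*log(x)) dx by parts with u = log(x), dv = (-x) dx, so v = -x**2/2 [assuming x > 0]: now -x**2*log(x)/2 + log(x) + 5*log(x - 4) + 2*atan(x/3)/3 + ∫(x/2) dx.
Step 7. Evaluate the standard form: now -x**2*log(x)/2 + x**2/4 + log(x) + 5*log(x - 4) + 2*atan(x/3)/3.
Answer: -x**2*log(x)/2 + x**2/4 + log(x) + 5*log(x - 4) + 2*atan(x/3)/3.


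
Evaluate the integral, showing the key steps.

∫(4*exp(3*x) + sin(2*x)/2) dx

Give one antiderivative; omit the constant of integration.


Step 1. Rewrite: now ∫(4*exp(3*x)) dx + ∫(sin(2*x)/2) dx.
Step 2. Evaluate the standard form: now -cos(2*x)/4 + ∫(4*exp(3*x)) dx.
Step 3. Evaluate the standard form: now 4*exp(3*x)/3 - cos(2*x)/4.
Answer: 4*exp(3*x)/3 - cos(2*x)/4.


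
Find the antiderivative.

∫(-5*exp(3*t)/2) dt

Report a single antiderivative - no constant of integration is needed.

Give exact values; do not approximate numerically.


Answer: -5*exp(3*t)/6.


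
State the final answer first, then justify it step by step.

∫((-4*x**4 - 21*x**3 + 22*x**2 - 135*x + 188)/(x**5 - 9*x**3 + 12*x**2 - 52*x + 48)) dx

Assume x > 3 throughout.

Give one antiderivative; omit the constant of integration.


The answer is -5*log(x - 3) - log(x - 1) + 2*log(x + 4) + 3*atan(x/2)/2.
Step 1. Decompose ∫((-4*x**4 - 21*x**3 + 22*x**2 - 135*x + 188)/(x**5 - 9*x**3 + 12*x**2 - 52*x + 48)) dx by partial fractions, (-4*x**4 - 21*x**3 + 22*x**2 - 135*x + 188)/(x**5 - 9*x**3 + 12*x**2 - 52*x + 48) = 3/(x**2 + 4) + 2/(x + 4) - 1/(x - 1) - 5/(x - 3): now ∫(-5/(x - 3)) dx + ∫(-1/(x - 1)) dx + ∫(2/(x + 4)) dx + ∫(3/(x**2 + 4)) dx.
Step 2. Evaluate the standard form [assuming x > 3]: now -5*log(x - 3) + ∫(-1/(x - 1)) dx + ∫(2/(x + 4)) dx + ∫(3/(x**2 + 4)) dx.
Step 3. Evaluate the standard form [assuming x > -4]: now -5*log(x - 3) + 2*log(x + 4) + ∫(-1/(x - 1)) dx + ∫(3/(x**2 + 4)) dx.
Step 4. Evaluate the standard form [assuming x > 1]: now -5*log(x - 3) - log(x - 1) + 2*log(x + 4) + ∫(3/(x**2 + 4)) dx.
Step 5. Evaluate the standard form: now -5*log(x - 3) - log(x - 1) + 2*log(x + 4) + 3*atan(x/2)/2.
Answer: -5*log(x - 3) - log(x - 1) + 2*log(x + 4) + 3*atan(x/2)/2.


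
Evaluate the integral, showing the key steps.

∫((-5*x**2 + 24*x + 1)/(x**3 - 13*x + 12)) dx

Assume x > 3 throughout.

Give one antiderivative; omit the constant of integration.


Step 1. Decompose ∫((-5*x**2 + 24*x + 1)/(x**3 - 13*x + 12)) dx by partial fractions, (-5*x**2 + 24*x + 1)/(x**3 - 13*x + 12) = -5/(x + 4) - 2/(x - 1) + 2/(x - 3): now ∫(2/(x - 3)) dx + ∫(-2/(x - 1)) dx + ∫(-5/(x + 4)) dx.
Step 2. Evaluate the standard form [assuming x > 3]: now 2*log(x - 3) + ∫(-2/(x - 1)) dx + ∫(-5/(x + 4)) dx.
Step 3. Evaluate the standard form [assuming x > -4]: now 2*log(x - 3) - 5*log(x + 4) + ∫(-2/(x - 1)) dx.
Step 4. Evaluate the standard form [assuming x > 1]: now 2*log(x - 3) - 2*log(x - 1) - 5*log(x + 4).
Answer: 2*log(x - 3) - 2*log(x - 1) - 5*log(x + 4).


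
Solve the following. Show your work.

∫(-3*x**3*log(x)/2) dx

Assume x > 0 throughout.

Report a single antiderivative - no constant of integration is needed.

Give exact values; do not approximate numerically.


Step 1. Integrate ∫(-3*x**3*log(x)/2) dx by parts with u = log(x), dv = (-3*x**3/2) dx, so v = -3*x**4/8 [assuming x > 0]: now -3*x**4*log(x)/8 + ∫(3*x**3/8) dx.
Step 2. Evaluate the standard form: now -3*x**4*log(x)/8 + 3*x**4/32.
Answer: -3*x**4*log(x)/8 + 3*x**4/32.


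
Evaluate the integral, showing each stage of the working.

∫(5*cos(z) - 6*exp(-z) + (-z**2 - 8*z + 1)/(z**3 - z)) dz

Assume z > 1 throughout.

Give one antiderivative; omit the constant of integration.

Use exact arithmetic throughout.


Step 1. Rewrite: now ∫((-z**2 - 8*z + 1)/(z**3 - z)) dz + ∫(-6*exp(-z)) dz + ∫(5*cos(z)) dz.
Step 2. Evaluate the standard form: now ∫((-z**2 - 8*z + 1)/(z**3 - z)) dz + ∫(5*cos(z)) dz + 6*exp(-z).
Step 3. Decompose ∫((-z**2 - 8*z + 1)/(z**3 - z)) dz by partial fractions, (-z**2 - 8*z + 1)/(z**3 - z) = 4/(z + 1) - 4/(z - 1) - 1/z: now ∫(-1/z) dz + ∫(-4/(z - 1)) dz + ∫(4/(z + 1)) dz + ∫(5*cos(z)) dz + 6*exp(-z).
Step 4. Evaluate the standard form [assuming z > 0]: now -log(z) + ∫(-4/(z - 1)) dz + ∫(4/(z + 1)) dz + ∫(5*cos(z)) dz + 6*exp(-z).
Step 5. Evaluate the standard form [assuming z > 1]: now -log(z) - 4*log(z - 1) + ∫(4/(z + 1)) dz + ∫(5*cos(z)) dz + 6*exp(-z).
Step 6. Evaluate the standard form [assuming z > -1]: now -log(z) - 4*log(z - 1) + 4*log(z + 1) + ∫(5*cos(z)) dz + 6*exp(-z).
Step 7. Evaluate the standard form: now -log(z) - 4*log(z - 1) + 4*log(z + 1) + 5*sin(z) + 6*exp(-z).
Answer: -log(z) - 4*log(z - 1) + 4*log(z + 1) + 5*sin(z) + 6*exp(-z).


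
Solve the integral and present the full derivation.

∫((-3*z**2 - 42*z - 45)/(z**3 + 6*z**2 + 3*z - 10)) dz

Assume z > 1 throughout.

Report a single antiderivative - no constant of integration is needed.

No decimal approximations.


Step 1. Decompose ∫((-3*z**2 - 42*z - 45)/(z**3 + 6*z**2 + 3*z - 10)) dz by partial fractions, (-3*z**2 - 42*z - 45)/(z**3 + 6*z**2 + 3*z - 10) = 5/(z + 5) - 3/(z + 2) - 5/(z - 1): now ∫(-5/(z - 1)) dz + ∫(-3/(z + 2)) dz + ∫(5/(z + 5)) dz.
Step 2. Evaluate the standard form [assuming z > -2]: now -3*log(z + 2) + ∫(-5/(z - 1)) dz + ∫(5/(z + 5)) dz.
Step 3. Evaluate the standard form [assuming z > 1]: now -5*log(z - 1) - 3*log(z + 2) + ∫(5/(z + 5)) dz.
Step 4. Evaluate the standard form [assuming z > -5]: now -5*log(z - 1) - 3*log(z + 2) + 5*log(z + 5).
Answer: -5*log(z - 1) - 3*log(z + 2) + 5*log(z + 5).


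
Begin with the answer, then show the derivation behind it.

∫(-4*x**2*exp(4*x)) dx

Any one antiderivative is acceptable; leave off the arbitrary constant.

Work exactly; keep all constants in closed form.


The answer is -x**2*exp(4*x) + x*exp(4*x)/2 - exp(4*x)/8.
Step 1. Integrate ∫(-4*x**2*exp(4*x)) dx by parts with u = x**2, dv = (-4*exp(4*x)) dx, so v = -exp(4*x): now -x**2*exp(4*x) + ∫(2*x*exp(4*x)) dx.
Step 2. Integrate ∫(2*x*exp(4*x)) dx by parts with u = x, dv = (2*exp(4*x)) dx, so v = exp(4*x)/2: now -x**2*exp(4*x) + x*exp(4*x)/2 + ∫(-exp(4*x)/2) dx.
Step 3. Evaluate the standard form: now -x**2*exp(4*x) + x*exp(4*x)/2 - exp(4*x)/8.
Answer: -x**2*exp(4*x) + x*exp(4*x)/2 - exp(4*x)/8.


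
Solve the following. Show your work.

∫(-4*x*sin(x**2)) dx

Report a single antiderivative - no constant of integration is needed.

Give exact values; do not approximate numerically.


Step 1. Substitute u = x**2, turning ∫(-4*x*sin(x**2)) dx into ∫(-2*sin(u)) du: now ∫(-2*sin(u)) du.
Step 2. Evaluate the standard form: now 2*cos(u).
Step 3. Substitute back u = x**2: now 2*cos(x**2).
Answer: 2*cos(x**2).


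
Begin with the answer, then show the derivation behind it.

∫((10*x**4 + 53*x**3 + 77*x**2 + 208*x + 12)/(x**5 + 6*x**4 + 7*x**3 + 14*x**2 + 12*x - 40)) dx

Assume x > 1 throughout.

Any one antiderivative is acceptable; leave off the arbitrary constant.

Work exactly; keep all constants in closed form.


The answer is 4*log(x - 1) + 5*log(x + 2) + log(x + 5) + 2*atan(x/2).
Step 1. Decompose ∫((10*x**4 + 53*x**3 + 77*x**2 + 208*x + 12)/(x**5 + 6*x**4 + 7*x**3 + 14*x**2 + 12*x - 40)) dx by partial fractions, (10*x**4 + 53*x**3 + 77*x**2 + 208*x + 12)/(x**5 + 6*x**4 + 7*x**3 + 14*x**2 + 12*x - 40) = 4/(x**2 + 4) + 1/(x + 5) + 5/(x + 2) + 4/(x - 1): now ∫(4/(x - 1)) dx + ∫(5/(x + 2)) dx + ∫(1/(x + 5)) dx + ∫(4/(x**2 + 4)) dx.
Step 2. Evaluate the standard form [assuming x > -2]: now 5*log(x + 2) + ∫(4/(x - 1)) dx + ∫(1/(x + 5)) dx + ∫(4/(x**2 + 4)) dx.
Step 3. Evaluate the standard form [assuming x > 1]: now 4*log(x - 1) + 5*log(x + 2) + ∫(1/(x + 5)) dx + ∫(4/(x**2 + 4)) dx.
Step 4. Evaluate the standard form [assuming x > -5]: now 4*log(x - 1) + 5*log(x + 2) + log(x + 5) + ∫(4/(x**2 + 4)) dx.
Step 5. Evaluate the standard form: now 4*log(x - 1) + 5*log(x + 2) + log(x + 5) + 2*atan(x/2).
Answer: 4*log(x - 1) + 5*log(x + 2) + log(x + 5) + 2*atan(x/2).
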